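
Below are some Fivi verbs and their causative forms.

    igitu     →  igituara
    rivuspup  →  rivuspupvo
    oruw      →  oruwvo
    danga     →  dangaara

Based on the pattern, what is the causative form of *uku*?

ukuara

The suffix is conditioned by the final sound: -vo when the stem ends in a consonant (*rivuspup*, *oruw*); -ara when the stem ends in a vowel (*igitu*, *danga*).
The final sound of *uku* is /u/, which is a vowel, so the suffix is -ara, giving *ukuara*.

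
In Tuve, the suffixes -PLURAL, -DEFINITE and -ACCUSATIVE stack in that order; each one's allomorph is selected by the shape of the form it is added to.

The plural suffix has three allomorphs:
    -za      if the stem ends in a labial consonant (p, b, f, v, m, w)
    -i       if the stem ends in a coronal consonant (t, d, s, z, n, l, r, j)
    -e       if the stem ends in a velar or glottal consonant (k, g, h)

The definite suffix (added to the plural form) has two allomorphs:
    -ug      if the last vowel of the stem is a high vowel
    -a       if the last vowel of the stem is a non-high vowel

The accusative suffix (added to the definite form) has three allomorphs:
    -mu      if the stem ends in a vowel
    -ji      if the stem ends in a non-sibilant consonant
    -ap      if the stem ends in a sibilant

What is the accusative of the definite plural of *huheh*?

The final consonant of *huheh* is /h/, which is velar/glottal, so the plural suffix is -e, giving *huhehe*.
The last vowel of the plural form *huhehe* is /e/, which is a non-high vowel, so the definite suffix is -a, giving *huhehea*.
Since the final sound of the definite form *huhehea* is /a/ (a vowel), it takes -mu, giving *huheheamu*.

huheheamu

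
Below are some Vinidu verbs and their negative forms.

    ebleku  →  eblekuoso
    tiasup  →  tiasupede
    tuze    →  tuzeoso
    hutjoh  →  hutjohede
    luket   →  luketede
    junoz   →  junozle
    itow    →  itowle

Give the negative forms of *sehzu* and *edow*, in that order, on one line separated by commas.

sehzuoso, edowle

Looking at the final sound of each stem: -ede when the stem ends in a voiceless consonant (*tiasup*, *hutjoh*, *luket*); -le when the stem ends in a voiced consonant (*junoz*, *itow*); -oso when the stem ends in a vowel (*ebleku*, *tuze*).
*sehzu*: final sound = /u/, a vowel → -oso → *sehzuoso*.
*edow* — final sound /w/ (a voiced consonant) → -le → *edowle*.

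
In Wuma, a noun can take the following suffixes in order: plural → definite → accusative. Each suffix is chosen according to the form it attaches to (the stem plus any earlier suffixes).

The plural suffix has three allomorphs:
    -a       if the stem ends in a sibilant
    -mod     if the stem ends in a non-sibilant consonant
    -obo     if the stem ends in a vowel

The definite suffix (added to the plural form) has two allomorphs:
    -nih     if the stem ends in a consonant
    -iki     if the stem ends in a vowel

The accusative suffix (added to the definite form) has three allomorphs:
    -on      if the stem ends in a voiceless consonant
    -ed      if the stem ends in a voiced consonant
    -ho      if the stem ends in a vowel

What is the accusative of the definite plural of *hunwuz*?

hunwuzaikiho

The final sound of *hunwuz* is /z/, which is a sibilant, so the plural suffix is -a, giving *hunwuza*.
The final sound of the plural form *hunwuza* is /a/, which is a vowel, so the definite suffix is -iki, giving *hunwuzaiki*.
Since the final sound of the definite form *hunwuzaiki* is /i/ (a vowel), it takes -ho, giving *hunwuzaikiho*.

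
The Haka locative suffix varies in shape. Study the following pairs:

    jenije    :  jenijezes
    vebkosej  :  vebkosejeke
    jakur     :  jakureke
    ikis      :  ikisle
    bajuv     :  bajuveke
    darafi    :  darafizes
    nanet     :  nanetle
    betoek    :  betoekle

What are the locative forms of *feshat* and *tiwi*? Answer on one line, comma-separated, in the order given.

The suffix is conditioned by the final sound: -le when the stem ends in a voiceless consonant (*ikis*, *nanet*, *betoek*); -eke when the stem ends in a voiced consonant (*vebkosej*, *jakur*, *bajuv*); -zes when the stem ends in a vowel (*jenije*, *darafi*).
*feshat*: final sound = /t/, a voiceless consonant → -le → *feshatle*.
*tiwi*: final sound = /i/, a vowel → -zes → *tiwizes*.

feshatle, tiwizes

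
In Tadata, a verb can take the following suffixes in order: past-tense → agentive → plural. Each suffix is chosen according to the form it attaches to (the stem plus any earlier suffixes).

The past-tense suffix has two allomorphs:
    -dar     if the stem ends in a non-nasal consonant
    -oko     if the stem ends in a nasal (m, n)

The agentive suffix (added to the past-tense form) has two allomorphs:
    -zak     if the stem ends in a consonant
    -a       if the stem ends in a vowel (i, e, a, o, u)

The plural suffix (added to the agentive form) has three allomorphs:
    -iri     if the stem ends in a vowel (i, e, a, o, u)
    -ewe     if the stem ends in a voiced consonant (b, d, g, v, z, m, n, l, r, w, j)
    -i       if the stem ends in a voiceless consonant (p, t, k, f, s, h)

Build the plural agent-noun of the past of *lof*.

*lof* — final consonant /f/ (non-nasal) → -dar → *lofdar*.
The past-tense form *lofdar* — final sound /r/ (a consonant) → -zak → *lofdarzak*.
Since the final sound of the agentive form *lofdarzak* is /k/ (a voiceless consonant), it takes -i, giving *lofdarzaki*.

lofdarzaki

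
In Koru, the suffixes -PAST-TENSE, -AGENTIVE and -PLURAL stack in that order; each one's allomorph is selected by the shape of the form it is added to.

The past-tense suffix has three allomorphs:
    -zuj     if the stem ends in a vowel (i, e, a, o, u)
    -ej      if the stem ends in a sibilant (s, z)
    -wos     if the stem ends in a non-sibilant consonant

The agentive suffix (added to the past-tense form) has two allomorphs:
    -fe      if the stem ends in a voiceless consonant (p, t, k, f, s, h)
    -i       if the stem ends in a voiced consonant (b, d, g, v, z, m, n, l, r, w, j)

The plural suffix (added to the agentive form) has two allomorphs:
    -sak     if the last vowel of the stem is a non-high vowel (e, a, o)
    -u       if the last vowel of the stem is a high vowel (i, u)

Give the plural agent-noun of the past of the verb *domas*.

domasejiu

*domas* — final sound /s/ (a sibilant) → -ej → *domasej*.
Since the final consonant of the past-tense form *domasej* is /j/ (voiced), it takes -i, giving *domaseji*.
The agentive form *domaseji* — last vowel /i/ (a high vowel) → -u → *domasejiu*.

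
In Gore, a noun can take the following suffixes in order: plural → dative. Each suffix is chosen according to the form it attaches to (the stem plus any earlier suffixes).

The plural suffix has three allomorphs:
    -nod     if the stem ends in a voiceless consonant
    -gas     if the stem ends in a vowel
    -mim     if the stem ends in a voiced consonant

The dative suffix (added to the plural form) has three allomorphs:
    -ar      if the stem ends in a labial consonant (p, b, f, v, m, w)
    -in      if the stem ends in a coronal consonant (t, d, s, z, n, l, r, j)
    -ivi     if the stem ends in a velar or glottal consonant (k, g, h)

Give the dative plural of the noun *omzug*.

*omzug* — final sound /g/ (a voiced consonant) → -mim → *omzugmim*.
The plural form *omzugmim*: final consonant = /m/, labial → -ar → *omzugmimar*.

omzugmimar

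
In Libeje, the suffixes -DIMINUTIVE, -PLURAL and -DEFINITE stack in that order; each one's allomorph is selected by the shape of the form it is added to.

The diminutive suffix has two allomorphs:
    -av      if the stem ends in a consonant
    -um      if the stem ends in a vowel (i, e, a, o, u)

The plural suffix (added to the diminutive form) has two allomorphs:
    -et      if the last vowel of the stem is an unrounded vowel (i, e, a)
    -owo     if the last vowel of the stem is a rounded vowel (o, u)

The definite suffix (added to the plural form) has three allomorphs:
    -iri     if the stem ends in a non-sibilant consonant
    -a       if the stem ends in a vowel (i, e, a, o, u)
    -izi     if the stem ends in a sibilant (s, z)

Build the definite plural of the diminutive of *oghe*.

ogheumowoa

*oghe* — final sound /e/ (a vowel) → -um → *ogheum*.
The last vowel of the diminutive form *ogheum* is /u/, which is a rounded vowel, so the plural suffix is -owo, giving *ogheumowo*.
The plural form *ogheumowo* — final sound /o/ (a vowel) → -a → *ogheumowoa*.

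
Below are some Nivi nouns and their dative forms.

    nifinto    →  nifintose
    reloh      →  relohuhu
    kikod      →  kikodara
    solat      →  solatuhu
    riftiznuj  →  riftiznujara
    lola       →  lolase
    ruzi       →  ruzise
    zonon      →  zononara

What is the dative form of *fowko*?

The suffix is conditioned by the final sound: -uhu when the stem ends in a voiceless consonant (*reloh*, *solat*); -ara when the stem ends in a voiced consonant (*kikod*, *riftiznuj*, *zonon*); -se when the stem ends in a vowel (*nifinto*, *lola*, *ruzi*).
*fowko*: final sound = /o/, a vowel → -se → *fowkose*.

fowkose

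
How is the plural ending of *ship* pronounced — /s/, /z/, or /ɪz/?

/s/

The stem *ship* ends in a voiceless non-sibilant consonant.
The plural suffix surfaces as /ɪz/ after sibilants, /s/ after other voiceless consonants, and /z/ after other voiced sounds.
So the plural -s on *ship* is pronounced /s/.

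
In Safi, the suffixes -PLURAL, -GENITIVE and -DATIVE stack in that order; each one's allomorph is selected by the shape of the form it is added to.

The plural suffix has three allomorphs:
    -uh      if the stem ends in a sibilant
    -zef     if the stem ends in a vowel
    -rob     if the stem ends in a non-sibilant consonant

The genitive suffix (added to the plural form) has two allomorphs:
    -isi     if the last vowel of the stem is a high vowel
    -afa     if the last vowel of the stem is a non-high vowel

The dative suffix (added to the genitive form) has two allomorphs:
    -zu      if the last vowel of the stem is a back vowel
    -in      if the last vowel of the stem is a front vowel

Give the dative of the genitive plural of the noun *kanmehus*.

kanmehusuhisiin

The final sound of *kanmehus* is /s/, which is a sibilant, so the plural suffix is -uh, giving *kanmehusuh*.
The plural form *kanmehusuh* — last vowel /u/ (a high vowel) → -isi → *kanmehusuhisi*.
Since the last vowel of the genitive form *kanmehusuhisi* is /i/ (a front vowel), it takes -in, giving *kanmehusuhisiin*.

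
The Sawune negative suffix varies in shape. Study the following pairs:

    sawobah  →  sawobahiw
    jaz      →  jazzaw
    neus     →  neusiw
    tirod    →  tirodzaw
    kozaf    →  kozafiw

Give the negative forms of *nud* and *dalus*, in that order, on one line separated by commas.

The suffix is conditioned by the final consonant: -iw when the stem ends in a voiceless consonant (*sawobah*, *neus*, *kozaf*); -zaw when the stem ends in a voiced consonant (*jaz*, *tirod*).
*nud* — final consonant /d/ (voiced) → -zaw → *nudzaw*.
The final consonant of *dalus* is /s/, which is voiceless, so the suffix is -iw, giving *dalusiw*.

nudzaw, dalusiw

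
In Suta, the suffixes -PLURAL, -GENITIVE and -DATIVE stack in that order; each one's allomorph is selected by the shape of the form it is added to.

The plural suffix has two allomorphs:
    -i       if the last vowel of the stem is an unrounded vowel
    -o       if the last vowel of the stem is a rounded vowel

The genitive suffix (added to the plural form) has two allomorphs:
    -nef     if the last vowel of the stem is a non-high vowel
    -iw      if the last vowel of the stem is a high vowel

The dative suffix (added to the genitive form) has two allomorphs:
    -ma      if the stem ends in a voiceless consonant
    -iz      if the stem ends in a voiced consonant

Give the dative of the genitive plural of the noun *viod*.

*viod* — last vowel /o/ (a rounded vowel) → -o → *viodo*.
The plural form *viodo*: last vowel = /o/, a non-high vowel → -nef → *viodonef*.
Since the final consonant of the genitive form *viodonef* is /f/ (voiceless), it takes -ma, giving *viodonefma*.

viodonefma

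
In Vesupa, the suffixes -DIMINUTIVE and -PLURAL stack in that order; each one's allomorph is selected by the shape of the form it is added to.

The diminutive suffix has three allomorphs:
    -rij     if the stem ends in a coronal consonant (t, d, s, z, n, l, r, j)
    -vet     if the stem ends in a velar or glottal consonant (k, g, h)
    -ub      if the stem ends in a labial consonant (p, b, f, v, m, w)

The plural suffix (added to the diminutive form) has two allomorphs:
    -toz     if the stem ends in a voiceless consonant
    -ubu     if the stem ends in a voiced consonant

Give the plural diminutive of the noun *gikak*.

*gikak* — final consonant /k/ (velar/glottal) → -vet → *gikakvet*.
Since the final consonant of the diminutive form *gikakvet* is /t/ (voiceless), it takes -toz, giving *gikakvettoz*.

gikakvettoz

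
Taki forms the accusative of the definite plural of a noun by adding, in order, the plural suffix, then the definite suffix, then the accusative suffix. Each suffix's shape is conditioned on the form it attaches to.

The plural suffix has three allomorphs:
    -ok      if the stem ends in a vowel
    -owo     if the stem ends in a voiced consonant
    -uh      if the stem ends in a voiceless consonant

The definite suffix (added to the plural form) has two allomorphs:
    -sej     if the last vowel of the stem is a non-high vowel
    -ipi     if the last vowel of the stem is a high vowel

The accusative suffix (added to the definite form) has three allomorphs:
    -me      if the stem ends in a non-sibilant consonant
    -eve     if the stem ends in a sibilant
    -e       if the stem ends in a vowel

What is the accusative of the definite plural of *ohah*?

ohahuhipie

*ohah*: final sound = /h/, a voiceless consonant → -uh → *ohahuh*.
The plural form *ohahuh*: last vowel = /u/, a high vowel → -ipi → *ohahuhipi*.
The definite form *ohahuhipi* — final sound /i/ (a vowel) → -e → *ohahuhipie*.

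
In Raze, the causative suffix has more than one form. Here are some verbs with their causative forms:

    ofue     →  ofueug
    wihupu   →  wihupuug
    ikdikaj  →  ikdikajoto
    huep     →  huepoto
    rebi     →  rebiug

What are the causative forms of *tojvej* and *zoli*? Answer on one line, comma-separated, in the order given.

tojvejoto, zoliug

The alternation tracks the final sound of the stem — -oto when the stem ends in a consonant (*ikdikaj*, *huep*); -ug when the stem ends in a vowel (*ofue*, *wihupu*, *rebi*).
*tojvej*: final sound = /j/, a consonant → -oto → *tojvejoto*.
*zoli*: final sound = /i/, a vowel → -ug → *zoliug*.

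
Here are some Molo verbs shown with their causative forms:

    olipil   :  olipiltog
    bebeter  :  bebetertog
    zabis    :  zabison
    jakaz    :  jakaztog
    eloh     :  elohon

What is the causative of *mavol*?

The pattern is voicing of the final consonant: -on when the stem ends in a voiceless consonant (*zabis*, *eloh*); -tog when the stem ends in a voiced consonant (*olipil*, *bebeter*, *jakaz*).
Since the final consonant of *mavol* is /l/ (voiced), it takes -tog, giving *mavoltog*.

mavoltog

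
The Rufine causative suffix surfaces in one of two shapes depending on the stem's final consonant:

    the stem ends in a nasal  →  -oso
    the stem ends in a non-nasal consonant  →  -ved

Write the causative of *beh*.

The final consonant of *beh* is /h/, which is non-nasal, so the suffix is -ved, giving *behved*.

behved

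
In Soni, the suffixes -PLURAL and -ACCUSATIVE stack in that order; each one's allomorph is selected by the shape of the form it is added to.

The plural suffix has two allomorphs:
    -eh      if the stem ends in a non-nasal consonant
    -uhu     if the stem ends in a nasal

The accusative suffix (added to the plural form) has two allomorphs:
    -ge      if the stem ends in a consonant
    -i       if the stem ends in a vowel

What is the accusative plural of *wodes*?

wodesehge

The final consonant of *wodes* is /s/, which is non-nasal, so the plural suffix is -eh, giving *wodeseh*.
The plural form *wodeseh* — final sound /h/ (a consonant) → -ge → *wodesehge*.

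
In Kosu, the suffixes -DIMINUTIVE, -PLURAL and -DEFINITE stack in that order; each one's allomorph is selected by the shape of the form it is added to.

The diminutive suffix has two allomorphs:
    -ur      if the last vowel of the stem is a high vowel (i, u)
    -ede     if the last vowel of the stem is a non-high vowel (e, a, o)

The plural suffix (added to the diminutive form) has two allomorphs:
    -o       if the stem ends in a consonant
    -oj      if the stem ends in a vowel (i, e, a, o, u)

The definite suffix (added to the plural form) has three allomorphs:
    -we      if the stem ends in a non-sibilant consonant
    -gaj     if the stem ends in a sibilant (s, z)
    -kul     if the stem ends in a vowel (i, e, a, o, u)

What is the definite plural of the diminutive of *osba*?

osbaedeojwe

*osba* — last vowel /a/ (a non-high vowel) → -ede → *osbaede*.
Since the final sound of the diminutive form *osbaede* is /e/ (a vowel), it takes -oj, giving *osbaedeoj*.
The plural form *osbaedeoj*: final sound = /j/, a non-sibilant consonant → -we → *osbaedeojwe*.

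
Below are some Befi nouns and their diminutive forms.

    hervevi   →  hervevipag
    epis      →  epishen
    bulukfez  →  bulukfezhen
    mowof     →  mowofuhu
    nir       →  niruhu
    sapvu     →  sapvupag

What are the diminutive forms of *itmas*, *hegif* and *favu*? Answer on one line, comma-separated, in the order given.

itmashen, hegifuhu, favupag

The alternation tracks the final sound of the stem — -hen when the stem ends in a sibilant (*epis*, *bulukfez*); -uhu when the stem ends in a non-sibilant consonant (*mowof*, *nir*); -pag when the stem ends in a vowel (*hervevi*, *sapvu*).
*itmas*: final sound = /s/, a sibilant → -hen → *itmashen*.
The final sound of *hegif* is /f/, which is a non-sibilant consonant, so the suffix is -uhu, giving *hegifuhu*.
*favu* — final sound /u/ (a vowel) → -pag → *favupag*.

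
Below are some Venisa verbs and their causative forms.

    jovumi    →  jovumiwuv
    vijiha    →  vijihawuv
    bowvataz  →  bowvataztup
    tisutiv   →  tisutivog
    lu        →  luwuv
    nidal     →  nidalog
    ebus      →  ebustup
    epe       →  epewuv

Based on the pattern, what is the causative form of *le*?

lewuv

Looking at the final sound of each stem: -tup when the stem ends in a sibilant (*bowvataz*, *ebus*); -og when the stem ends in a non-sibilant consonant (*tisutiv*, *nidal*); -wuv when the stem ends in a vowel (*jovumi*, *vijiha*, *lu*, *epe*).
*le* — final sound /e/ (a vowel) → -wuv → *lewuv*.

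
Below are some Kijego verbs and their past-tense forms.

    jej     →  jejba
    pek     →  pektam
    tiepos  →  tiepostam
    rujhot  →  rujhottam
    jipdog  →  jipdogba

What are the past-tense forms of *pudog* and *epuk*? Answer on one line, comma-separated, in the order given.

pudogba, epuktam

The alternation tracks the final consonant of the stem — -tam when the stem ends in a voiceless consonant (*pek*, *tiepos*, *rujhot*); -ba when the stem ends in a voiced consonant (*jej*, *jipdog*).
*pudog*: final consonant = /g/, voiced → -ba → *pudogba*.
*epuk* — final consonant /k/ (voiceless) → -tam → *epuktam*.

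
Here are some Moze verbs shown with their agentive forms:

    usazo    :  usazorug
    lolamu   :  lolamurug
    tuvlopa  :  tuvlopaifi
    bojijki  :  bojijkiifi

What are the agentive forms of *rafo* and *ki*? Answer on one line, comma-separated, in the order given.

The pattern is rounding harmony: -rug when the last vowel of the stem is a rounded vowel (*usazo*, *lolamu*); -ifi when the last vowel of the stem is an unrounded vowel (*tuvlopa*, *bojijki*).
*rafo* — last vowel /o/ (a rounded vowel) → -rug → *raforug*.
The last vowel of *ki* is /i/, which is an unrounded vowel, so the suffix is -ifi, giving *kiifi*.

raforug, kiifi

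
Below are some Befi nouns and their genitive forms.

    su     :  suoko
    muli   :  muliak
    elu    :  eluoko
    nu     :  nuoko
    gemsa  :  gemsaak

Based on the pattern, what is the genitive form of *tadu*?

taduoko

The suffix is conditioned by the last vowel: -oko when the last vowel of the stem is a rounded vowel (*su*, *elu*, *nu*); -ak when the last vowel of the stem is an unrounded vowel (*muli*, *gemsa*).
*tadu* — last vowel /u/ (a rounded vowel) → -oko → *taduoko*.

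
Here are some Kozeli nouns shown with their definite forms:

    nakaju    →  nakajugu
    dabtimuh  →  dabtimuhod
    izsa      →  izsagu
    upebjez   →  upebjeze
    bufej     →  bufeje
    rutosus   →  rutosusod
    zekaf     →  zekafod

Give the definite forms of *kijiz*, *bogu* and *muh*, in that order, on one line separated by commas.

The alternation tracks the final sound of the stem — -od when the stem ends in a voiceless consonant (*dabtimuh*, *rutosus*, *zekaf*); -e when the stem ends in a voiced consonant (*upebjez*, *bufej*); -gu when the stem ends in a vowel (*nakaju*, *izsa*).
The final sound of *kijiz* is /z/, which is a voiced consonant, so the suffix is -e, giving *kijize*.
*bogu*: final sound = /u/, a vowel → -gu → *bogugu*.
The final sound of *muh* is /h/, which is a voiceless consonant, so the suffix is -od, giving *muhod*.

kijize, bogugu, muhod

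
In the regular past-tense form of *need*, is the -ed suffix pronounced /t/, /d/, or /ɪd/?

/ɪd/

The stem *need* ends in /t/ or /d/.
The -ed suffix is realized as /ɪd/ after /t, d/; as /t/ after other voiceless consonants; and as /d/ after other voiced sounds.
So -ed on *need* is pronounced /ɪd/.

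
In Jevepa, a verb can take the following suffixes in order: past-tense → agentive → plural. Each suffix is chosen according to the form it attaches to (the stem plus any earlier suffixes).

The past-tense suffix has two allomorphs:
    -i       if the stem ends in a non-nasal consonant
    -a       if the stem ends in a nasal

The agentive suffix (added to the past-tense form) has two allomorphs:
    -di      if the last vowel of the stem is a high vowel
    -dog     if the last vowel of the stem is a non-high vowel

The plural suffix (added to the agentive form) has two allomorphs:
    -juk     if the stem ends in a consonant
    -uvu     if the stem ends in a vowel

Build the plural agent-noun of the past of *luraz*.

*luraz*: final consonant = /z/, non-nasal → -i → *lurazi*.
The past-tense form *lurazi*: last vowel = /i/, a high vowel → -di → *lurazidi*.
The agentive form *lurazidi* — final sound /i/ (a vowel) → -uvu → *lurazidiuvu*.

lurazidiuvu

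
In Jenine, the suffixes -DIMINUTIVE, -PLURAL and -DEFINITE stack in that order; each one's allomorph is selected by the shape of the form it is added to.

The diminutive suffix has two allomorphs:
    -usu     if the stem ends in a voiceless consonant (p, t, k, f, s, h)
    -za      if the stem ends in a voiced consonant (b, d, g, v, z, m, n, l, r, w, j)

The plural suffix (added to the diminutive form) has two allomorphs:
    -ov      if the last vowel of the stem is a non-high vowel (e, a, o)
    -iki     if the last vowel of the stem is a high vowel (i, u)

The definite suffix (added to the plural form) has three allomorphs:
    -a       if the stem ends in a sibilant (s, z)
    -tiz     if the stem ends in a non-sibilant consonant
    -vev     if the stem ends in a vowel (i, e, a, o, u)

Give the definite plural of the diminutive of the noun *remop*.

Since the final consonant of *remop* is /p/ (voiceless), it takes -usu, giving *remopusu*.
Since the last vowel of the diminutive form *remopusu* is /u/ (a high vowel), it takes -iki, giving *remopusuiki*.
The plural form *remopusuiki* — final sound /i/ (a vowel) → -vev → *remopusuikivev*.

remopusuikivev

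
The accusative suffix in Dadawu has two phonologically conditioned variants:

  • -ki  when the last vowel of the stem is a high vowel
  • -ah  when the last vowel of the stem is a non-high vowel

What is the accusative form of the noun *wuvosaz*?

wuvosazah

*wuvosaz*: last vowel = /a/, a non-high vowel → -ah → *wuvosazah*.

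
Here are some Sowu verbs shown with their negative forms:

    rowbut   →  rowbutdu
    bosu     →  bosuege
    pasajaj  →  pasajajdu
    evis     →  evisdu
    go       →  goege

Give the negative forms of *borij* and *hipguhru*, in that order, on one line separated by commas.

The suffix is conditioned by the final sound: -du when the stem ends in a consonant (*rowbut*, *pasajaj*, *evis*); -ege when the stem ends in a vowel (*bosu*, *go*).
Since the final sound of *borij* is /j/ (a consonant), it takes -du, giving *borijdu*.
The final sound of *hipguhru* is /u/, which is a vowel, so the suffix is -ege, giving *hipguhruege*.

borijdu, hipguhruege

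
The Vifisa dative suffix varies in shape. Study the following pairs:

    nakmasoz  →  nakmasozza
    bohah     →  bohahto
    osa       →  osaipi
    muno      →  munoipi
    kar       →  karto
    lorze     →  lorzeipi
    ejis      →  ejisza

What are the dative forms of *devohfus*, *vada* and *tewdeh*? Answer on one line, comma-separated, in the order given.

devohfusza, vadaipi, tewdehto

The pattern is sibilance of the final sound: -za when the stem ends in a sibilant (*nakmasoz*, *ejis*); -to when the stem ends in a non-sibilant consonant (*bohah*, *kar*); -ipi when the stem ends in a vowel (*osa*, *muno*, *lorze*).
*devohfus*: final sound = /s/, a sibilant → -za → *devohfusza*.
Since the final sound of *vada* is /a/ (a vowel), it takes -ipi, giving *vadaipi*.
*tewdeh*: final sound = /h/, a non-sibilant consonant → -to → *tewdehto*.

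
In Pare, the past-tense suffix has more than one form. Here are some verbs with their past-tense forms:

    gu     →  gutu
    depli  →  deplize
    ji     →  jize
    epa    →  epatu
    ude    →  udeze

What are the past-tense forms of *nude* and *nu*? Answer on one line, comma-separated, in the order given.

nudeze, nutu

The suffix is conditioned by the last vowel: -ze when the last vowel of the stem is a front vowel (*depli*, *ji*, *ude*); -tu when the last vowel of the stem is a back vowel (*gu*, *epa*).
The last vowel of *nude* is /e/, which is a front vowel, so the suffix is -ze, giving *nudeze*.
Since the last vowel of *nu* is /u/ (a back vowel), it takes -tu, giving *nutu*.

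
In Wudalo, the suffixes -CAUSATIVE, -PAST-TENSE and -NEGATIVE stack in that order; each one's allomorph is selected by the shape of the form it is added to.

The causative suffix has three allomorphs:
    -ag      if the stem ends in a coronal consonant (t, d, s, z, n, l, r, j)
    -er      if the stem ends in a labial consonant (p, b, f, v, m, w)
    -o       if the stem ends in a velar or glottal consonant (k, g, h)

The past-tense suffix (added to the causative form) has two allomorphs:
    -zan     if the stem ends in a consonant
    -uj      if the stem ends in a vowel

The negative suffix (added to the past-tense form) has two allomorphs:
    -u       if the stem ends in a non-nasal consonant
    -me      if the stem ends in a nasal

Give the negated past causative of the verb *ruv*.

ruverzanme

*ruv*: final consonant = /v/, labial → -er → *ruver*.
The final sound of the causative form *ruver* is /r/, which is a consonant, so the past-tense suffix is -zan, giving *ruverzan*.
Since the final consonant of the past-tense form *ruverzan* is /n/ (a nasal), it takes -me, giving *ruverzanme*.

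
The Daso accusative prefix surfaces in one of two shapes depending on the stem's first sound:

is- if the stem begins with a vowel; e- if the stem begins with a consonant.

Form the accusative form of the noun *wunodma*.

ewunodma

The first sound of *wunodma* is /w/, which is a consonant, so the prefix is e-, giving *ewunodma*.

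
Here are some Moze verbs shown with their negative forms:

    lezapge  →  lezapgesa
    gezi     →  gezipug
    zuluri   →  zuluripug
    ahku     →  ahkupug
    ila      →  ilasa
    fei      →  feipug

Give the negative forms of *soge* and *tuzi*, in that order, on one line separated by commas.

Looking at the last vowel of each stem: -pug when the last vowel of the stem is a high vowel (*gezi*, *zuluri*, *ahku*, *fei*); -sa when the last vowel of the stem is a non-high vowel (*lezapge*, *ila*).
*soge*: last vowel = /e/, a non-high vowel → -sa → *sogesa*.
Since the last vowel of *tuzi* is /i/ (a high vowel), it takes -pug, giving *tuzipug*.

sogesa, tuzipug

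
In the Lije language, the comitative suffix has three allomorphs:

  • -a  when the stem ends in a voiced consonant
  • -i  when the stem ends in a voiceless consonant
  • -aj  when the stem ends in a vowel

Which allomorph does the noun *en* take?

The final sound of *en* is /n/, which is a voiced consonant, so the suffix is -a.

-a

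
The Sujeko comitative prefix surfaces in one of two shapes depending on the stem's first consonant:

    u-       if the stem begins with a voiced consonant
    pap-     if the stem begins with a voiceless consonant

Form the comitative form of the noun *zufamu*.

uzufamu

The first consonant of *zufamu* is /z/, which is voiced, so the prefix is u-, giving *uzufamu*.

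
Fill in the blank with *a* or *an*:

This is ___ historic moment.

The indefinite article is chosen by the initial *sound* of the following word, not its spelling.
*historic* begins with the sound /h/ (h is pronounced in standard usage) — a consonant sound.
So the article is *a*: This is a historic moment.

a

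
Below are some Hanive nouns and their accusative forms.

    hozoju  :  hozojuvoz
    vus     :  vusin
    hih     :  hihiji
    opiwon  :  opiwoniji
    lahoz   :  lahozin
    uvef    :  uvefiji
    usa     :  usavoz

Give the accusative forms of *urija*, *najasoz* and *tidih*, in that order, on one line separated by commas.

The alternation tracks the final sound of the stem — -in when the stem ends in a sibilant (*vus*, *lahoz*); -iji when the stem ends in a non-sibilant consonant (*hih*, *opiwon*, *uvef*); -voz when the stem ends in a vowel (*hozoju*, *usa*).
The final sound of *urija* is /a/, which is a vowel, so the suffix is -voz, giving *urijavoz*.
The final sound of *najasoz* is /z/, which is a sibilant, so the suffix is -in, giving *najasozin*.
Since the final sound of *tidih* is /h/ (a non-sibilant consonant), it takes -iji, giving *tidihiji*.

urijavoz, najasozin, tidihiji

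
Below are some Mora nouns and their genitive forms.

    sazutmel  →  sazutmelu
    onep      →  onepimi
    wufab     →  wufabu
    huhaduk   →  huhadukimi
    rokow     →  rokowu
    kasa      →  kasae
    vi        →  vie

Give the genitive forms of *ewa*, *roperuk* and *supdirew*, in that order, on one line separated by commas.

Looking at the final sound of each stem: -imi when the stem ends in a voiceless consonant (*onep*, *huhaduk*); -u when the stem ends in a voiced consonant (*sazutmel*, *wufab*, *rokow*); -e when the stem ends in a vowel (*kasa*, *vi*).
The final sound of *ewa* is /a/, which is a vowel, so the suffix is -e, giving *ewae*.
*roperuk* — final sound /k/ (a voiceless consonant) → -imi → *roperukimi*.
Since the final sound of *supdirew* is /w/ (a voiced consonant), it takes -u, giving *supdirewu*.

ewae, roperukimi, supdirewu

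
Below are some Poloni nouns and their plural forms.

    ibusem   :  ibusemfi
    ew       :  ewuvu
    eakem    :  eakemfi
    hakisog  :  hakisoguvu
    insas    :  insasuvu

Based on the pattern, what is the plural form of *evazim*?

evazimfi

The suffix is conditioned by the final consonant: -fi when the stem ends in a nasal (*ibusem*, *eakem*); -uvu when the stem ends in a non-nasal consonant (*ew*, *hakisog*, *insas*).
Since the final consonant of *evazim* is /m/ (a nasal), it takes -fi, giving *evazimfi*.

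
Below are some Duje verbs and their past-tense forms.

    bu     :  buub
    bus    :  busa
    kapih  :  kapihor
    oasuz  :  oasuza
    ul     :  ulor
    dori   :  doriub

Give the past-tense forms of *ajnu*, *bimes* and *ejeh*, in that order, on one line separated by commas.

The pattern is sibilance of the final sound: -a when the stem ends in a sibilant (*bus*, *oasuz*); -or when the stem ends in a non-sibilant consonant (*kapih*, *ul*); -ub when the stem ends in a vowel (*bu*, *dori*).
*ajnu* — final sound /u/ (a vowel) → -ub → *ajnuub*.
*bimes* — final sound /s/ (a sibilant) → -a → *bimesa*.
*ejeh*: final sound = /h/, a non-sibilant consonant → -or → *ejehor*.

ajnuub, bimesa, ejehor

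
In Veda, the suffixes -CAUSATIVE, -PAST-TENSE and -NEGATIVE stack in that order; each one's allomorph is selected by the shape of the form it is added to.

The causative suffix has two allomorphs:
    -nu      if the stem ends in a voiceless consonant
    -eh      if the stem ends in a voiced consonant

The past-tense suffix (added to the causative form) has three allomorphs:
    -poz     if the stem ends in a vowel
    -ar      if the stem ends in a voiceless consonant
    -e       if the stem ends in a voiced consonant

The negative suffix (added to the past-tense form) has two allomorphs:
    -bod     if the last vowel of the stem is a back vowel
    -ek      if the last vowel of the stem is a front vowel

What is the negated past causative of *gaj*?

gajeharbod

Since the final consonant of *gaj* is /j/ (voiced), it takes -eh, giving *gajeh*.
Since the final sound of the causative form *gajeh* is /h/ (a voiceless consonant), it takes -ar, giving *gajehar*.
Since the last vowel of the past-tense form *gajehar* is /a/ (a back vowel), it takes -bod, giving *gajeharbod*.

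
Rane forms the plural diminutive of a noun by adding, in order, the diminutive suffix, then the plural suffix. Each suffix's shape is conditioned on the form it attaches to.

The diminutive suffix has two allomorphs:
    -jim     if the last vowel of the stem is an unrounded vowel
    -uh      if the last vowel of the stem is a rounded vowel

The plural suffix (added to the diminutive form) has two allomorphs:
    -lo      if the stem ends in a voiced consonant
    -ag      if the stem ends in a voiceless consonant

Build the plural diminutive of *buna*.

The last vowel of *buna* is /a/, which is an unrounded vowel, so the diminutive suffix is -jim, giving *bunajim*.
The diminutive form *bunajim* — final consonant /m/ (voiced) → -lo → *bunajimlo*.

bunajimlo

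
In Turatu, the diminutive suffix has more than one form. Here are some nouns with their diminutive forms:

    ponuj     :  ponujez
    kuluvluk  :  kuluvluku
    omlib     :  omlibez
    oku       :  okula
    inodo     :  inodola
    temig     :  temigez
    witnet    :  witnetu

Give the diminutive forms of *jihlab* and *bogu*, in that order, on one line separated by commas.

jihlabez, bogula

The alternation tracks the final sound of the stem — -u when the stem ends in a voiceless consonant (*kuluvluk*, *witnet*); -ez when the stem ends in a voiced consonant (*ponuj*, *omlib*, *temig*); -la when the stem ends in a vowel (*oku*, *inodo*).
*jihlab* — final sound /b/ (a voiced consonant) → -ez → *jihlabez*.
*bogu* — final sound /u/ (a vowel) → -la → *bogula*.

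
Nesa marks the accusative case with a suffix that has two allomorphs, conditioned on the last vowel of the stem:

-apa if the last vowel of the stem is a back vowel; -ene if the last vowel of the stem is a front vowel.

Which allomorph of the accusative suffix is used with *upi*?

*upi*: last vowel = /i/, a front vowel → -ene.

-ene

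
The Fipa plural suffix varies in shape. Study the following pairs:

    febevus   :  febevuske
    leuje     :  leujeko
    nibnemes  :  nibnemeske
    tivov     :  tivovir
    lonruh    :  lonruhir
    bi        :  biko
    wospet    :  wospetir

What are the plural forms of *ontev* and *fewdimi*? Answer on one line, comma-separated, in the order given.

The pattern is sibilance of the final sound: -ke when the stem ends in a sibilant (*febevus*, *nibnemes*); -ir when the stem ends in a non-sibilant consonant (*tivov*, *lonruh*, *wospet*); -ko when the stem ends in a vowel (*leuje*, *bi*).
*ontev* — final sound /v/ (a non-sibilant consonant) → -ir → *ontevir*.
Since the final sound of *fewdimi* is /i/ (a vowel), it takes -ko, giving *fewdimiko*.

ontevir, fewdimiko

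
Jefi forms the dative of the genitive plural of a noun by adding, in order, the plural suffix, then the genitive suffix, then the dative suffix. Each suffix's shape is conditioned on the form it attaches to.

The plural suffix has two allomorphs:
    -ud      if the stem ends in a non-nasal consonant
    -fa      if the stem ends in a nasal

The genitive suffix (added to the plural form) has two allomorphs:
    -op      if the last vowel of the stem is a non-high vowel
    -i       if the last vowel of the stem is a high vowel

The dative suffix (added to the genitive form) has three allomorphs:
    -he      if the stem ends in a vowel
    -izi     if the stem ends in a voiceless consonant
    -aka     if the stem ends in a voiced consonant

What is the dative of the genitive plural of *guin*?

guinfaopizi

*guin* — final consonant /n/ (a nasal) → -fa → *guinfa*.
The last vowel of the plural form *guinfa* is /a/, which is a non-high vowel, so the genitive suffix is -op, giving *guinfaop*.
The genitive form *guinfaop*: final sound = /p/, a voiceless consonant → -izi → *guinfaopizi*.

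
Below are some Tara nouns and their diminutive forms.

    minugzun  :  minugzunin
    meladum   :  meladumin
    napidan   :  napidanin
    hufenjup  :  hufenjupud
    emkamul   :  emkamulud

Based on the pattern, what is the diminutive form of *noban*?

nobanin

The suffix is conditioned by the final consonant: -in when the stem ends in a nasal (*minugzun*, *meladum*, *napidan*); -ud when the stem ends in a non-nasal consonant (*hufenjup*, *emkamul*).
*noban*: final consonant = /n/, a nasal → -in → *nobanin*.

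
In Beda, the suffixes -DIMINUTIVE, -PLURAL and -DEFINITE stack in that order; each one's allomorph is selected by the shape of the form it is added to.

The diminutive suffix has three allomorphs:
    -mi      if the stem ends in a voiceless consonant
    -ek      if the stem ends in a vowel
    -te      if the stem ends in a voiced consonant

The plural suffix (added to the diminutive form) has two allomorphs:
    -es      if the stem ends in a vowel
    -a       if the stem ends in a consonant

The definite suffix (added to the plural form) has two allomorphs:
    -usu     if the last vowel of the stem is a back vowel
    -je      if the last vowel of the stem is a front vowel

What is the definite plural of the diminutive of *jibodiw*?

The final sound of *jibodiw* is /w/, which is a voiced consonant, so the diminutive suffix is -te, giving *jibodiwte*.
The diminutive form *jibodiwte* — final sound /e/ (a vowel) → -es → *jibodiwtees*.
The last vowel of the plural form *jibodiwtees* is /e/, which is a front vowel, so the definite suffix is -je, giving *jibodiwteesje*.

jibodiwteesje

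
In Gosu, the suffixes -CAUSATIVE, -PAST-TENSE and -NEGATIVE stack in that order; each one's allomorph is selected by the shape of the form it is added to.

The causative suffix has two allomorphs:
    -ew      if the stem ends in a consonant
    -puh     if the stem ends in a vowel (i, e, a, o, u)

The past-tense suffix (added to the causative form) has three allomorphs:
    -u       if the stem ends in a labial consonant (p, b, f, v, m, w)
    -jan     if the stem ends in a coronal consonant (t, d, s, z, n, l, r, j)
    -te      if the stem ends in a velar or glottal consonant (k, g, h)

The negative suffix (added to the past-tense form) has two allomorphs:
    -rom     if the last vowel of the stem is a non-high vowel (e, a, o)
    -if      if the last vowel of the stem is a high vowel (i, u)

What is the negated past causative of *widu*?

widupuhterom

*widu* — final sound /u/ (a vowel) → -puh → *widupuh*.
The causative form *widupuh* — final consonant /h/ (velar/glottal) → -te → *widupuhte*.
The past-tense form *widupuhte*: last vowel = /e/, a non-high vowel → -rom → *widupuhterom*.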